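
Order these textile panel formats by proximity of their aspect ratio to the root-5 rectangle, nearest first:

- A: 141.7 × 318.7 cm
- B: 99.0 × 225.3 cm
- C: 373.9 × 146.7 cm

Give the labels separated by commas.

A, B, C

A: 318.7/141.7 ≈ 2.249 → |2.249 − 2.236| = 0.013
B: 225.3/99.0 ≈ 2.276 → |2.276 − 2.236| = 0.040
C: 373.9/146.7 ≈ 2.549 → |2.549 − 2.236| = 0.313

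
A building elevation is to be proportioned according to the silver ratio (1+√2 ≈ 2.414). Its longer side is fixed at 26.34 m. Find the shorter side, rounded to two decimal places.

silver ratio ≈ 2.41421.
Shorter side = 26.34 ÷ 2.41421 ≈ 10.9104 → 10.91 m.

10.91 m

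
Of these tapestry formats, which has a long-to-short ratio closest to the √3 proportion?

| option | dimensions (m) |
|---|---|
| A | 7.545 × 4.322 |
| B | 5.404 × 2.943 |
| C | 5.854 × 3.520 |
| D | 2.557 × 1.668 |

A

Target root-3 ≈ 1.732.
A: 1.746 (Δ0.014)  B: 1.836 (Δ0.104)  C: 1.663 (Δ0.069)  D: 1.533 (Δ0.199)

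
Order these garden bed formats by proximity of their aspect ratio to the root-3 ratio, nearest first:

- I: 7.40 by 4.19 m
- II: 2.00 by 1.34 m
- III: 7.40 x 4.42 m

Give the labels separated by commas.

I: 7.40/4.19 ≈ 1.766 → |1.766 − 1.732| = 0.034
II: 2.00/1.34 ≈ 1.493 → |1.493 − 1.732| = 0.239
III: 7.40/4.42 ≈ 1.674 → |1.674 − 1.732| = 0.058

I, III, II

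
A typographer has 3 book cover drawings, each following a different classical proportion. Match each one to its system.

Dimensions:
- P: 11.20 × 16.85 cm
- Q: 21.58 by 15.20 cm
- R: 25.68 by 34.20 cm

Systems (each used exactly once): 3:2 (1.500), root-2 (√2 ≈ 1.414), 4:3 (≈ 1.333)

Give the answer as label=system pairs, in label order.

Ratios: P ≈ 1.504; Q ≈ 1.420; R ≈ 1.332.
Targets: 3:2 ≈ 1.500; root-2 ≈ 1.414; 4:3 ≈ 1.333.

P=3:2, Q=root-2, R=4:3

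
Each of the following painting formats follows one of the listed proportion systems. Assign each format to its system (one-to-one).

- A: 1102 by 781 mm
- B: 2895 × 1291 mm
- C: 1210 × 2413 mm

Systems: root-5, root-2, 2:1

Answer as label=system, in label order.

A=root-2, B=root-5, C=2:1

Ratios: A ≈ 1.411; B ≈ 2.242; C ≈ 1.994.
Targets: root-5 ≈ 2.236; root-2 ≈ 1.414; 2:1 ≈ 2.000.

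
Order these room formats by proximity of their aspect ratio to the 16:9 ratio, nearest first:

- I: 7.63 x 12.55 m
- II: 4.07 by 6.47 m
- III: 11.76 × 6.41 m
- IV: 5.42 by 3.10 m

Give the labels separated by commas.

IV, III, I, II

Ratios: I = 12.55 / 7.63 ≈ 1.645; II = 6.47 / 4.07 ≈ 1.590; III = 11.76 / 6.41 ≈ 1.835; IV = 5.42 / 3.10 ≈ 1.748.
|Δ from 1.778|: I 0.133; II 0.188; III 0.057; IV 0.030.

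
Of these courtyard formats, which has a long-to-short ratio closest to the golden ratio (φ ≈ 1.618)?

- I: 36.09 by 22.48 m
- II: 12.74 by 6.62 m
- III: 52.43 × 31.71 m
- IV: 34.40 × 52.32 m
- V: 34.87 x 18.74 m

I

Target golden ratio ≈ 1.618.
I: 1.605 (Δ0.013)  II: 1.924 (Δ0.306)  III: 1.653 (Δ0.035)  IV: 1.521 (Δ0.097)  V: 1.861 (Δ0.243)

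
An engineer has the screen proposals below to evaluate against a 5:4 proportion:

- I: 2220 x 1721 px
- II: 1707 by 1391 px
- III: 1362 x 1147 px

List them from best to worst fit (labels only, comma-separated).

II, I, III

Ratios: I = 2220 / 1721 ≈ 1.290; II = 1707 / 1391 ≈ 1.227; III = 1362 / 1147 ≈ 1.187.
|Δ from 1.250|: I 0.040; II 0.023; III 0.063.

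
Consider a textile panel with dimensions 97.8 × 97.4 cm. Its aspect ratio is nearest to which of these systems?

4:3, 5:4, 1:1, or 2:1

97.8/97.4 ≈ 1.004. Nearest candidates are 1:1 (1.000, off by 0.004) and 5:4 (1.250, off by 0.246).

1:1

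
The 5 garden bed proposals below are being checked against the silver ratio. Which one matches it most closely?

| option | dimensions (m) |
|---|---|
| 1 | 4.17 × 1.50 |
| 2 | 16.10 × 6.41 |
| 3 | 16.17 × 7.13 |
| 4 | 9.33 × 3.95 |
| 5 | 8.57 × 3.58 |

Target silver ratio ≈ 2.414.
1: 2.780 (Δ0.366)  2: 2.512 (Δ0.098)  3: 2.268 (Δ0.146)  4: 2.362 (Δ0.052)  5: 2.394 (Δ0.020)

5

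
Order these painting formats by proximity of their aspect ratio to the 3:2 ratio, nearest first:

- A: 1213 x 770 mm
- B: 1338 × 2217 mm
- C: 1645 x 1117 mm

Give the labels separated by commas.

C, A, B

A: 1213/770 ≈ 1.575 → |1.575 − 1.500| = 0.075
B: 2217/1338 ≈ 1.657 → |1.657 − 1.500| = 0.157
C: 1645/1117 ≈ 1.473 → |1.473 − 1.500| = 0.027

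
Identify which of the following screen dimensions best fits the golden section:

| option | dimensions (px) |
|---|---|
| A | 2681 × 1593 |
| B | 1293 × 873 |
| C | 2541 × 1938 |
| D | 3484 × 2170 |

D

Target golden ratio ≈ 1.618.
A: 1.683 (Δ0.065)  B: 1.481 (Δ0.137)  C: 1.311 (Δ0.307)  D: 1.606 (Δ0.012)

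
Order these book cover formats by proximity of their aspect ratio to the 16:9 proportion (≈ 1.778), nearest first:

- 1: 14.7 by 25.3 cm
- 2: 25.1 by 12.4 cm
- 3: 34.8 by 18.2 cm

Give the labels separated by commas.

1: 25.3/14.7 ≈ 1.721 → |1.721 − 1.778| = 0.057
2: 25.1/12.4 ≈ 2.024 → |2.024 − 1.778| = 0.246
3: 34.8/18.2 ≈ 1.912 → |1.912 − 1.778| = 0.134

1, 3, 2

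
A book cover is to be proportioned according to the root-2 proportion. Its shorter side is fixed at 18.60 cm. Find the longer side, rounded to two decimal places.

root-2 ≈ 1.41421.
Longer side = 18.60 × 1.41421 ≈ 26.3043 → 26.30 cm.

26.30 cm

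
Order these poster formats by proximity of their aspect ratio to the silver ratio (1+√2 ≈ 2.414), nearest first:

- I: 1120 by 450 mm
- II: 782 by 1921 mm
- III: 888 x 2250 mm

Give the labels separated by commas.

II, I, III

I: 1120/450 ≈ 2.489 → |2.489 − 2.414| = 0.075
II: 1921/782 ≈ 2.457 → |2.457 − 2.414| = 0.043
III: 2250/888 ≈ 2.534 → |2.534 − 2.414| = 0.120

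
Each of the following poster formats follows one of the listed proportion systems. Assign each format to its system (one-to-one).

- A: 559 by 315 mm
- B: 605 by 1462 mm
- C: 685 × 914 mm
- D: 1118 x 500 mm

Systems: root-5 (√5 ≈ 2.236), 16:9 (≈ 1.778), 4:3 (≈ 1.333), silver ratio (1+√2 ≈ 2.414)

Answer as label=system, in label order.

Ratios: A ≈ 1.775; B ≈ 2.417; C ≈ 1.334; D ≈ 2.236.
Targets: root-5 ≈ 2.236; 16:9 ≈ 1.778; 4:3 ≈ 1.333; silver ratio ≈ 2.414.

A=16:9, B=silver ratio, C=4:3, D=root-5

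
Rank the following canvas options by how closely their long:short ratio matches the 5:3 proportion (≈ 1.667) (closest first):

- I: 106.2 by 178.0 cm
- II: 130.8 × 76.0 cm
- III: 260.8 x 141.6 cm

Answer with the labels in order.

I, II, III

Ratios: I = 178.0 / 106.2 ≈ 1.676; II = 130.8 / 76.0 ≈ 1.721; III = 260.8 / 141.6 ≈ 1.842.
|Δ from 1.667|: I 0.009; II 0.054; III 0.175.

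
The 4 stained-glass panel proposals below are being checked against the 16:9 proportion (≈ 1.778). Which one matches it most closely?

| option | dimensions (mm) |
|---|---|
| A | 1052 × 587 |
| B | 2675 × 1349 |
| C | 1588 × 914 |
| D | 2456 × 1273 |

A

Target 16:9 ≈ 1.778.
A: 1.792 (Δ0.014)  B: 1.983 (Δ0.205)  C: 1.737 (Δ0.041)  D: 1.929 (Δ0.151)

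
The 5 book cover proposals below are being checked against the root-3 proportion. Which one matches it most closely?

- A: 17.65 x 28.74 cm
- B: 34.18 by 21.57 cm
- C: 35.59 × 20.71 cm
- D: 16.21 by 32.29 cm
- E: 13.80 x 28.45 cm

Ratios (long/short): A ≈ 1.628; B ≈ 1.585; C ≈ 1.718; D ≈ 1.992; E ≈ 2.062.
root-3 ≈ 1.732; option C is nearest (Δ 0.014).

C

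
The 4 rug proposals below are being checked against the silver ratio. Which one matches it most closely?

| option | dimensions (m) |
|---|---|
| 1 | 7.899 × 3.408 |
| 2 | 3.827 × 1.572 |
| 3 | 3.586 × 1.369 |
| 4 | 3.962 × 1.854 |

Ratios (long/short): 1 ≈ 2.318; 2 ≈ 2.434; 3 ≈ 2.619; 4 ≈ 2.137.
silver ratio ≈ 2.414; option 2 is nearest (Δ 0.020).

2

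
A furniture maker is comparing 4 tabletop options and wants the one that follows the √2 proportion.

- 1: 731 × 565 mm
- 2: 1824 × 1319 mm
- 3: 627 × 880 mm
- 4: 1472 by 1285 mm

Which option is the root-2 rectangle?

Ratios (long/short): 1 ≈ 1.294; 2 ≈ 1.383; 3 ≈ 1.404; 4 ≈ 1.146.
root-2 ≈ 1.414; option 3 is nearest (Δ 0.010).

3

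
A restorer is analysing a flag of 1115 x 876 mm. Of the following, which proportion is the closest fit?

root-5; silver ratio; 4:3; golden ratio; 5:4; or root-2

5:4

1115/876 ≈ 1.273. Nearest candidates are 5:4 (1.250, off by 0.023) and 4:3 (1.333, off by 0.060).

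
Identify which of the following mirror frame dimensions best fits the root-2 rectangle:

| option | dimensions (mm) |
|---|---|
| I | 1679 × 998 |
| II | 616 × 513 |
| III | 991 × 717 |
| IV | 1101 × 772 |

IV

Target root-2 ≈ 1.414.
I: 1.682 (Δ0.268)  II: 1.201 (Δ0.213)  III: 1.382 (Δ0.032)  IV: 1.426 (Δ0.012)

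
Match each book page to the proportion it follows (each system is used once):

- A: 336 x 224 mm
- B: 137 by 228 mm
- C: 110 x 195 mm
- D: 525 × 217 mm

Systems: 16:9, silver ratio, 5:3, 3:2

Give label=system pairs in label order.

A=3:2, B=5:3, C=16:9, D=silver ratio

Ratios: A ≈ 1.500; B ≈ 1.664; C ≈ 1.773; D ≈ 2.419.
Targets: 16:9 ≈ 1.778; silver ratio ≈ 2.414; 5:3 ≈ 1.667; 3:2 ≈ 1.500.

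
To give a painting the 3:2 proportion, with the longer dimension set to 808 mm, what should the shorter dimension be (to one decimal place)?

3:2 = 1.50000.
Shorter side = 808 ÷ 1.50000 ≈ 538.667 → 538.7 mm.

538.7 mm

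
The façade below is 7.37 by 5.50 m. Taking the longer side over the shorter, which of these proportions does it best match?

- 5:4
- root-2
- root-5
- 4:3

7.37/5.50 ≈ 1.340. Nearest candidates are 4:3 (1.333, off by 0.007) and root-2 (1.414, off by 0.074).

4:3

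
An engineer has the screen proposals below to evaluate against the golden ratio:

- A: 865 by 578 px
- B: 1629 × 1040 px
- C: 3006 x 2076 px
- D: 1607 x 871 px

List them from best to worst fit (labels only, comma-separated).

B, A, C, D

A: 865/578 ≈ 1.497 → |1.497 − 1.618| = 0.121
B: 1629/1040 ≈ 1.566 → |1.566 − 1.618| = 0.052
C: 3006/2076 ≈ 1.448 → |1.448 − 1.618| = 0.170
D: 1607/871 ≈ 1.845 → |1.845 − 1.618| = 0.227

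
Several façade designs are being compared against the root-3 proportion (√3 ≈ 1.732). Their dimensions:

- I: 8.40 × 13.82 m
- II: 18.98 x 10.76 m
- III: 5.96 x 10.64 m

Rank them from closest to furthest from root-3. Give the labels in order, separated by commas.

II, III, I

Ratios: I = 13.82 / 8.40 ≈ 1.645; II = 18.98 / 10.76 ≈ 1.764; III = 10.64 / 5.96 ≈ 1.785.
|Δ from 1.732|: I 0.087; II 0.032; III 0.053.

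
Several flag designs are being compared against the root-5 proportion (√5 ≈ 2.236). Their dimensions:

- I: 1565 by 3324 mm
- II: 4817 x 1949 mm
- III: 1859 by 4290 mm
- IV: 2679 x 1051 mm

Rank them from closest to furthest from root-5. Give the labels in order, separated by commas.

Ratios: I = 3324 / 1565 ≈ 2.124; II = 4817 / 1949 ≈ 2.472; III = 4290 / 1859 ≈ 2.308; IV = 2679 / 1051 ≈ 2.549.
|Δ from 2.236|: I 0.112; II 0.236; III 0.072; IV 0.313.

III, I, II, IV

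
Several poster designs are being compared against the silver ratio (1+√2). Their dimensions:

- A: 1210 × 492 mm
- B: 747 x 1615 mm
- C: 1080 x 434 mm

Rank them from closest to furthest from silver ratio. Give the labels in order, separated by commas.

A, C, B

A: 1210/492 ≈ 2.459 → |2.459 − 2.414| = 0.045
B: 1615/747 ≈ 2.162 → |2.162 − 2.414| = 0.252
C: 1080/434 ≈ 2.488 → |2.488 − 2.414| = 0.074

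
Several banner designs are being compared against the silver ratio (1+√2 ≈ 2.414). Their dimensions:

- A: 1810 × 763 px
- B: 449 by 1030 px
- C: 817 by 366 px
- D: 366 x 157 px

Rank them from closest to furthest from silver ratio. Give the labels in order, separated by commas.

A, D, B, C

A: 1810/763 ≈ 2.372 → |2.372 − 2.414| = 0.042
B: 1030/449 ≈ 2.294 → |2.294 − 2.414| = 0.120
C: 817/366 ≈ 2.232 → |2.232 − 2.414| = 0.182
D: 366/157 ≈ 2.331 → |2.331 − 2.414| = 0.083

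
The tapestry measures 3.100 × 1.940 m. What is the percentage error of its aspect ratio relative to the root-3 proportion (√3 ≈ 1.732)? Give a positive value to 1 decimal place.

Ratio = 3.100 / 1.940 ≈ 1.5979.
Ideal root-3 ≈ 1.7321. |1.5979 − 1.7321| / 1.7321 ≈ 7.75% → 7.7%.

7.7%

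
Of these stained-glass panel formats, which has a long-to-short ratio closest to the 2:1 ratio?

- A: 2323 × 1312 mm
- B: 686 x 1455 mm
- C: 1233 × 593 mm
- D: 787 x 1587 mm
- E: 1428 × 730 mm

D

Ratios (long/short): A ≈ 1.771; B ≈ 2.121; C ≈ 2.079; D ≈ 2.017; E ≈ 1.956.
2:1 ≈ 2.000; option D is nearest (Δ 0.017).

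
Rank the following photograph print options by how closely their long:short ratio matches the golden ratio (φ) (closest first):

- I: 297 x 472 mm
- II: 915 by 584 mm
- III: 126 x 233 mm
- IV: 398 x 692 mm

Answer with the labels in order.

I, II, IV, III

I: 472/297 ≈ 1.589 → |1.589 − 1.618| = 0.029
II: 915/584 ≈ 1.567 → |1.567 − 1.618| = 0.051
III: 233/126 ≈ 1.849 → |1.849 − 1.618| = 0.231
IV: 692/398 ≈ 1.739 → |1.739 − 1.618| = 0.121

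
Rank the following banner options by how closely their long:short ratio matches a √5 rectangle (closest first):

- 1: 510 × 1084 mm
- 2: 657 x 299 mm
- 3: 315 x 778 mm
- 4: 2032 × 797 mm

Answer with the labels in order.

Ratios: 1 = 1084 / 510 ≈ 2.125; 2 = 657 / 299 ≈ 2.197; 3 = 778 / 315 ≈ 2.470; 4 = 2032 / 797 ≈ 2.550.
|Δ from 2.236|: 1 0.111; 2 0.039; 3 0.234; 4 0.314.

2, 1, 3, 4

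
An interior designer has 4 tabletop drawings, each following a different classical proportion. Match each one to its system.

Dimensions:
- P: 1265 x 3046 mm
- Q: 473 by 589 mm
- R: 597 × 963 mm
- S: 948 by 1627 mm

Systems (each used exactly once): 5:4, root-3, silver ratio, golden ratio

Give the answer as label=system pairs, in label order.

P=silver ratio, Q=5:4, R=golden ratio, S=root-3

Ratios: P ≈ 2.408; Q ≈ 1.245; R ≈ 1.613; S ≈ 1.716.
Targets: 5:4 ≈ 1.250; root-3 ≈ 1.732; silver ratio ≈ 2.414; golden ratio ≈ 1.618.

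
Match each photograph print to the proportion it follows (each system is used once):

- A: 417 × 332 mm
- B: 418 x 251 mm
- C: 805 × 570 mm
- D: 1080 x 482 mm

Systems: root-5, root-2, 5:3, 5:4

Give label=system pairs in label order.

A = 417/332 ≈ 1.256 → 5:4 (1.250)
B = 418/251 ≈ 1.665 → 5:3 (1.667)
C = 805/570 ≈ 1.412 → root-2 (1.414)
D = 1080/482 ≈ 2.241 → root-5 (2.236)

A=5:4, B=5:3, C=root-2, D=root-5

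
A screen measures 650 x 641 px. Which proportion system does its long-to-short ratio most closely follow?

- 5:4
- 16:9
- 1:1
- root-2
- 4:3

1:1

650/641 ≈ 1.014. Nearest candidates are 1:1 (1.000, off by 0.014) and 5:4 (1.250, off by 0.236).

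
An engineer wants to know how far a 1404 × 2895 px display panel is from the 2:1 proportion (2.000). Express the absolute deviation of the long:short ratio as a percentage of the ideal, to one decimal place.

Ratio = 2895 / 1404 ≈ 2.0620.
Ideal 2:1 = 2.0000. |2.0620 − 2.0000| / 2.0000 ≈ 3.10% → 3.1%.

3.1%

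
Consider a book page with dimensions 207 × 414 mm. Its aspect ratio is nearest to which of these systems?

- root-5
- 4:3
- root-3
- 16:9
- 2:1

2:1

Ratio = 414 / 207 ≈ 2.000.
Distances: root-5 2.236 (Δ 0.236); 4:3 1.333 (Δ 0.667); root-3 1.732 (Δ 0.268); 16:9 1.778 (Δ 0.222); 2:1 2.000 (Δ 0.000).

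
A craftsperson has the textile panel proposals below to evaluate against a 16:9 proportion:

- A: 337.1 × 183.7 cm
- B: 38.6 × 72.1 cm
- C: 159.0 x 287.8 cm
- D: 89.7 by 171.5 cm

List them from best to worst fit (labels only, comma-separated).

C, A, B, D

Ratios: A = 337.1 / 183.7 ≈ 1.835; B = 72.1 / 38.6 ≈ 1.868; C = 287.8 / 159.0 ≈ 1.810; D = 171.5 / 89.7 ≈ 1.912.
|Δ from 1.778|: A 0.057; B 0.090; C 0.032; D 0.134.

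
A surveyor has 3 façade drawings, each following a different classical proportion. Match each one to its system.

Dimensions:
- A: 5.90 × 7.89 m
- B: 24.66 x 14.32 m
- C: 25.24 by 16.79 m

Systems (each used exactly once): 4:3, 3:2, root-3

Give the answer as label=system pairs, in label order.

A=4:3, B=root-3, C=3:2

Ratios: A ≈ 1.337; B ≈ 1.722; C ≈ 1.503.
Targets: 4:3 ≈ 1.333; 3:2 ≈ 1.500; root-3 ≈ 1.732.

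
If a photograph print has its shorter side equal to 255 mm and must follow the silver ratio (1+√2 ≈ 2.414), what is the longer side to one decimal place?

silver ratio ≈ 2.41421.
Longer side = 255 × 2.41421 ≈ 615.624 → 615.6 mm.

615.6 mm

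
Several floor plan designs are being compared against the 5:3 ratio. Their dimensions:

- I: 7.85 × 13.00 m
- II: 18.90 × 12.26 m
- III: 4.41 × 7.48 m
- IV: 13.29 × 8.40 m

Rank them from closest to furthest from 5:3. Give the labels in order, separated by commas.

I, III, IV, II

I: 13.00/7.85 ≈ 1.656 → |1.656 − 1.667| = 0.011
II: 18.90/12.26 ≈ 1.542 → |1.542 − 1.667| = 0.125
III: 7.48/4.41 ≈ 1.696 → |1.696 − 1.667| = 0.029
IV: 13.29/8.40 ≈ 1.582 → |1.582 − 1.667| = 0.085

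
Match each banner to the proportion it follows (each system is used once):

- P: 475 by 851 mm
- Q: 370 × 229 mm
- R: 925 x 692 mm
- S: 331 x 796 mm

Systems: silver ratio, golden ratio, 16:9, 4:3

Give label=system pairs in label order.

P=16:9, Q=golden ratio, R=4:3, S=silver ratio

Ratios: P ≈ 1.792; Q ≈ 1.616; R ≈ 1.337; S ≈ 2.405.
Targets: silver ratio ≈ 2.414; golden ratio ≈ 1.618; 16:9 ≈ 1.778; 4:3 ≈ 1.333.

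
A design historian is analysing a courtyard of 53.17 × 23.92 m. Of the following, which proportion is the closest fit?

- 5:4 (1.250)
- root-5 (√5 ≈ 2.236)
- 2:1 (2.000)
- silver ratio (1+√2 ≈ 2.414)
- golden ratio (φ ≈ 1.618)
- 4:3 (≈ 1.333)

Ratio = 53.17 / 23.92 ≈ 2.223.
Distances: 5:4 1.250 (Δ 0.973); root-5 2.236 (Δ 0.013); 2:1 2.000 (Δ 0.223); silver ratio 2.414 (Δ 0.191); golden ratio 1.618 (Δ 0.605); 4:3 1.333 (Δ 0.890).

root-5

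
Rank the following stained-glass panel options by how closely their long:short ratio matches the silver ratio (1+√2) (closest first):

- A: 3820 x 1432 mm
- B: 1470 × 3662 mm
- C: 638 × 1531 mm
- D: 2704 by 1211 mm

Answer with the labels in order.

A: 3820/1432 ≈ 2.668 → |2.668 − 2.414| = 0.254
B: 3662/1470 ≈ 2.491 → |2.491 − 2.414| = 0.077
C: 1531/638 ≈ 2.400 → |2.400 − 2.414| = 0.014
D: 2704/1211 ≈ 2.233 → |2.233 − 2.414| = 0.181

C, B, D, A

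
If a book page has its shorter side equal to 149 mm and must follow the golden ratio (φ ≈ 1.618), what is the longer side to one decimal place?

golden ratio ≈ 1.61803.
Longer side = 149 × 1.61803 ≈ 241.086 → 241.1 mm.

241.1 mm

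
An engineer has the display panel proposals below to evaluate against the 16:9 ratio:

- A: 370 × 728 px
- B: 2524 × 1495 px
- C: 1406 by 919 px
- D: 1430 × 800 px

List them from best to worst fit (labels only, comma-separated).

D, B, A, C

A: 728/370 ≈ 1.968 → |1.968 − 1.778| = 0.190
B: 2524/1495 ≈ 1.688 → |1.688 − 1.778| = 0.090
C: 1406/919 ≈ 1.530 → |1.530 − 1.778| = 0.248
D: 1430/800 ≈ 1.788 → |1.788 − 1.778| = 0.010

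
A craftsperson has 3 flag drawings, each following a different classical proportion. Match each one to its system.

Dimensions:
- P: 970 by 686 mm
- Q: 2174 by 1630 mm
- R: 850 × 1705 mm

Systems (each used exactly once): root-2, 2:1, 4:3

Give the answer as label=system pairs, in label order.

P=root-2, Q=4:3, R=2:1

P = 970/686 ≈ 1.414 → root-2 (1.414)
Q = 2174/1630 ≈ 1.334 → 4:3 (1.333)
R = 1705/850 ≈ 2.006 → 2:1 (2.000)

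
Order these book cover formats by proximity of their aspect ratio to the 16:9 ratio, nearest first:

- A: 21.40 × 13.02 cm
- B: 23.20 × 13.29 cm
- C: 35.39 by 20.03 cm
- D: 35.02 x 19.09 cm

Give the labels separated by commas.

A: 21.40/13.02 ≈ 1.644 → |1.644 − 1.778| = 0.134
B: 23.20/13.29 ≈ 1.746 → |1.746 − 1.778| = 0.032
C: 35.39/20.03 ≈ 1.767 → |1.767 − 1.778| = 0.011
D: 35.02/19.09 ≈ 1.834 → |1.834 − 1.778| = 0.056

C, B, D, A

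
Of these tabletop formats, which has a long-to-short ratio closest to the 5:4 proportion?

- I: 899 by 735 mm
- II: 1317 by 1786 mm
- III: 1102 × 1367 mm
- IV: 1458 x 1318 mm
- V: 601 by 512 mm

Ratios (long/short): I ≈ 1.223; II ≈ 1.356; III ≈ 1.240; IV ≈ 1.106; V ≈ 1.174.
5:4 ≈ 1.250; option III is nearest (Δ 0.010).

III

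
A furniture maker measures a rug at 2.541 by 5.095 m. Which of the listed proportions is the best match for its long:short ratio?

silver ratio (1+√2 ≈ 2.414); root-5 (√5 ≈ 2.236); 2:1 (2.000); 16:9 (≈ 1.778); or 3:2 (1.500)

Ratio = 5.095 / 2.541 ≈ 2.005.
Distances: silver ratio 2.414 (Δ 0.409); root-5 2.236 (Δ 0.231); 2:1 2.000 (Δ 0.005); 16:9 1.778 (Δ 0.227); 3:2 1.500 (Δ 0.505).

2:1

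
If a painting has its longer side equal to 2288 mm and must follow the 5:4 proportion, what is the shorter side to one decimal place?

5:4 = 1.25000.
Shorter side = 2288 ÷ 1.25000 ≈ 1830.400 → 1830.4 mm.

1830.4 mm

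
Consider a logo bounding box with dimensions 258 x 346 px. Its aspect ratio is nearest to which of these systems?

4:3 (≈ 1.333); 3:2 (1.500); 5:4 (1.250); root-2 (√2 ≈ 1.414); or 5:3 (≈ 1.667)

346/258 ≈ 1.341. Nearest candidates are 4:3 (1.333, off by 0.008) and root-2 (1.414, off by 0.073).

4:3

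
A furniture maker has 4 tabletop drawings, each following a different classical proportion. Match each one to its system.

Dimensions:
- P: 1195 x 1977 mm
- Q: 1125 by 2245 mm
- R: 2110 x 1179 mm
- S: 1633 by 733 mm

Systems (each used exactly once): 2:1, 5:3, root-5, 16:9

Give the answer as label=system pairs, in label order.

P=5:3, Q=2:1, R=16:9, S=root-5

P = 1977/1195 ≈ 1.654 → 5:3 (1.667)
Q = 2245/1125 ≈ 1.996 → 2:1 (2.000)
R = 2110/1179 ≈ 1.790 → 16:9 (1.778)
S = 1633/733 ≈ 2.228 → root-5 (2.236)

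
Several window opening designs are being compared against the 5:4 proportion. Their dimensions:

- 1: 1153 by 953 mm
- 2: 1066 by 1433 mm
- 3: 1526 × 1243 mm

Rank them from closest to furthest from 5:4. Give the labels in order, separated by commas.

3, 1, 2

1: 1153/953 ≈ 1.210 → |1.210 − 1.250| = 0.040
2: 1433/1066 ≈ 1.344 → |1.344 − 1.250| = 0.094
3: 1526/1243 ≈ 1.228 → |1.228 − 1.250| = 0.022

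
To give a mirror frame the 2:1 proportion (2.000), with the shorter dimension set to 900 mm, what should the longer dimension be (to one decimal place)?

1800.0 mm

2:1 = 2.00000.
Longer side = 900 × 2.00000 ≈ 1800.000 → 1800.0 mm.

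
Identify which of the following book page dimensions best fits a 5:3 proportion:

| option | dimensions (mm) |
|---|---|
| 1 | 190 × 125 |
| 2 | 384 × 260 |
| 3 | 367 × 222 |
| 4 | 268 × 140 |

3

Ratios (long/short): 1 ≈ 1.520; 2 ≈ 1.477; 3 ≈ 1.653; 4 ≈ 1.914.
5:3 ≈ 1.667; option 3 is nearest (Δ 0.014).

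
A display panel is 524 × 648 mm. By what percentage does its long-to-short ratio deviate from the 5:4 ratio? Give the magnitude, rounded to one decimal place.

1.1%

Ratio = 648 / 524 ≈ 1.2366.
Ideal 5:4 = 1.2500. |1.2366 − 1.2500| / 1.2500 ≈ 1.07% → 1.1%.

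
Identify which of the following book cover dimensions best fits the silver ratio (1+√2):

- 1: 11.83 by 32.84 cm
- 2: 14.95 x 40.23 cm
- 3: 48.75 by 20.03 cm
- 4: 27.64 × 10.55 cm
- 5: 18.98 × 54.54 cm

Ratios (long/short): 1 ≈ 2.776; 2 ≈ 2.691; 3 ≈ 2.434; 4 ≈ 2.620; 5 ≈ 2.874.
silver ratio ≈ 2.414; option 3 is nearest (Δ 0.020).

3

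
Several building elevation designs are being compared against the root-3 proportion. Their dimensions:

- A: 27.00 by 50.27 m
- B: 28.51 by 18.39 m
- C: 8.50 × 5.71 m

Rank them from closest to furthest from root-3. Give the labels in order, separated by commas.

A, B, C

A: 50.27/27.00 ≈ 1.862 → |1.862 − 1.732| = 0.130
B: 28.51/18.39 ≈ 1.550 → |1.550 − 1.732| = 0.182
C: 8.50/5.71 ≈ 1.489 → |1.489 − 1.732| = 0.243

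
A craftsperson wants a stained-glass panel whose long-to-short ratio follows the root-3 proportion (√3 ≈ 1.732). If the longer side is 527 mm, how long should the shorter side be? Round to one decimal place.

root-3 ≈ 1.73205.
Shorter side = 527 ÷ 1.73205 ≈ 304.264 → 304.3 mm.

304.3 mm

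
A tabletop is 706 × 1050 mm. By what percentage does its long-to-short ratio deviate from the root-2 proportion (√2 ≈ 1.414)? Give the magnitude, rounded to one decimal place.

Ratio = 1050 / 706 ≈ 1.4873.
Ideal root-2 ≈ 1.4142. |1.4873 − 1.4142| / 1.4142 ≈ 5.17% → 5.2%.

5.2%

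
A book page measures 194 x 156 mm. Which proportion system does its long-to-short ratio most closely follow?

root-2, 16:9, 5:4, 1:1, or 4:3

Ratio = 194 / 156 ≈ 1.244.
Distances: root-2 1.414 (Δ 0.170); 16:9 1.778 (Δ 0.534); 5:4 1.250 (Δ 0.006); 1:1 1.000 (Δ 0.244); 4:3 1.333 (Δ 0.089).

5:4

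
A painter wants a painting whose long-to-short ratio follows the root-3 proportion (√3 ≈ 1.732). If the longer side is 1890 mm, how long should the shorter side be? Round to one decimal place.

1091.2 mm

root-3 ≈ 1.73205.
Shorter side = 1890 ÷ 1.73205 ≈ 1091.193 → 1091.2 mm.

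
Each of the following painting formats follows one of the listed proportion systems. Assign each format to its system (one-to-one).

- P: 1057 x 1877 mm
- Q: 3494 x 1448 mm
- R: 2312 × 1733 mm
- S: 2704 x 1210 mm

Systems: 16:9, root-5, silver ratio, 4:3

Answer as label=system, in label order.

P=16:9, Q=silver ratio, R=4:3, S=root-5

P = 1877/1057 ≈ 1.776 → 16:9 (1.778)
Q = 3494/1448 ≈ 2.413 → silver ratio (2.414)
R = 2312/1733 ≈ 1.334 → 4:3 (1.333)
S = 2704/1210 ≈ 2.235 → root-5 (2.236)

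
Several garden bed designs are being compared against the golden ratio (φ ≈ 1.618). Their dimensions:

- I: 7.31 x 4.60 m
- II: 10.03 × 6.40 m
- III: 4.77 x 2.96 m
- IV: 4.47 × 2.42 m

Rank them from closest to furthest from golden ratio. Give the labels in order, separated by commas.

I: 7.31/4.60 ≈ 1.589 → |1.589 − 1.618| = 0.029
II: 10.03/6.40 ≈ 1.567 → |1.567 − 1.618| = 0.051
III: 4.77/2.96 ≈ 1.611 → |1.611 − 1.618| = 0.007
IV: 4.47/2.42 ≈ 1.847 → |1.847 − 1.618| = 0.229

III, I, II, IV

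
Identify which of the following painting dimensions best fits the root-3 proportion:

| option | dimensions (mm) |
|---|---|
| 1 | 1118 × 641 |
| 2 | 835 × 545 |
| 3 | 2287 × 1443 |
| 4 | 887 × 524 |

Ratios (long/short): 1 ≈ 1.744; 2 ≈ 1.532; 3 ≈ 1.585; 4 ≈ 1.693.
root-3 ≈ 1.732; option 1 is nearest (Δ 0.012).

1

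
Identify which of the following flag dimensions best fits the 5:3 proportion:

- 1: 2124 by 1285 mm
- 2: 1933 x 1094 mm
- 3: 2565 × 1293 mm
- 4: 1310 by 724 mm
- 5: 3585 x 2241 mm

1

Target 5:3 ≈ 1.667.
1: 1.653 (Δ0.014)  2: 1.767 (Δ0.100)  3: 1.984 (Δ0.317)  4: 1.809 (Δ0.142)  5: 1.600 (Δ0.067)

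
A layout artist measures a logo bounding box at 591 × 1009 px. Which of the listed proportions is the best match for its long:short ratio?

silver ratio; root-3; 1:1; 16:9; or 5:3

root-3

1009/591 ≈ 1.707. Nearest candidates are root-3 (1.732, off by 0.025) and 5:3 (1.667, off by 0.040).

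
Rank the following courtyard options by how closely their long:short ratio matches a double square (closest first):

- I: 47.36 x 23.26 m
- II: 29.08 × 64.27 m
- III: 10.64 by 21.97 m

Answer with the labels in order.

I, III, II

Ratios: I = 47.36 / 23.26 ≈ 2.036; II = 64.27 / 29.08 ≈ 2.210; III = 21.97 / 10.64 ≈ 2.065.
|Δ from 2.000|: I 0.036; II 0.210; III 0.065.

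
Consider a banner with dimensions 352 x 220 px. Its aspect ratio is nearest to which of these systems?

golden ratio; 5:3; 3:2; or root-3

352/220 ≈ 1.600. Nearest candidates are golden ratio (1.618, off by 0.018) and 5:3 (1.667, off by 0.067).

golden ratio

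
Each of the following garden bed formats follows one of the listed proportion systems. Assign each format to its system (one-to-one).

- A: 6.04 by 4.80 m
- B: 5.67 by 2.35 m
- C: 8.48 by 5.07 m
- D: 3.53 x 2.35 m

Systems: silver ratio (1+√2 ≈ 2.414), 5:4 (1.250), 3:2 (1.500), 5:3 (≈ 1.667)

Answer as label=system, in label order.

A = 6.04/4.80 ≈ 1.258 → 5:4 (1.250)
B = 5.67/2.35 ≈ 2.413 → silver ratio (2.414)
C = 8.48/5.07 ≈ 1.673 → 5:3 (1.667)
D = 3.53/2.35 ≈ 1.502 → 3:2 (1.500)

A=5:4, B=silver ratio, C=5:3, D=3:2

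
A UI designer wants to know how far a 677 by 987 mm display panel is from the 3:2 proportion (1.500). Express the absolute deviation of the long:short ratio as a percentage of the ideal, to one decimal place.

2.8%

Ratio = 987 / 677 ≈ 1.4579.
Ideal 3:2 = 1.5000. |1.4579 − 1.5000| / 1.5000 ≈ 2.81% → 2.8%.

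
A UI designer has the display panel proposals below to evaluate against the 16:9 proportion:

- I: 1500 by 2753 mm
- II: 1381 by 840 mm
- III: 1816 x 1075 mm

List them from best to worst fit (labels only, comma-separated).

I, III, II

Ratios: I = 2753 / 1500 ≈ 1.835; II = 1381 / 840 ≈ 1.644; III = 1816 / 1075 ≈ 1.689.
|Δ from 1.778|: I 0.057; II 0.134; III 0.089.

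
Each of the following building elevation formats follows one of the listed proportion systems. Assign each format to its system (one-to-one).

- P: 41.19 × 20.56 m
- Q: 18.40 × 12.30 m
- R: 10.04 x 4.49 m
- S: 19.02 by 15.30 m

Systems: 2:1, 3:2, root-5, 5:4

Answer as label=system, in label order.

P=2:1, Q=3:2, R=root-5, S=5:4

Ratios: P ≈ 2.003; Q ≈ 1.496; R ≈ 2.236; S ≈ 1.243.
Targets: 2:1 ≈ 2.000; 3:2 ≈ 1.500; root-5 ≈ 2.236; 5:4 ≈ 1.250.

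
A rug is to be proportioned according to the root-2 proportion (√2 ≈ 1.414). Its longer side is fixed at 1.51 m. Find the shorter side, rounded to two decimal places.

1.07 m

root-2 ≈ 1.41421.
Shorter side = 1.51 ÷ 1.41421 ≈ 1.0677 → 1.07 m.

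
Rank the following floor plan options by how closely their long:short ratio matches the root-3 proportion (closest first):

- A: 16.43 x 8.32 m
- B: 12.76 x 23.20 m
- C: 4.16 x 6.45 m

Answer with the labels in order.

B, C, A

Ratios: A = 16.43 / 8.32 ≈ 1.975; B = 23.20 / 12.76 ≈ 1.818; C = 6.45 / 4.16 ≈ 1.550.
|Δ from 1.732|: A 0.243; B 0.086; C 0.182.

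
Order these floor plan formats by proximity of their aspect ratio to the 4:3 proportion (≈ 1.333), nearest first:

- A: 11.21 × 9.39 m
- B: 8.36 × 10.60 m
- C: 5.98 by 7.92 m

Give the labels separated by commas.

C, B, A

Ratios: A = 11.21 / 9.39 ≈ 1.194; B = 10.60 / 8.36 ≈ 1.268; C = 7.92 / 5.98 ≈ 1.324.
|Δ from 1.333|: A 0.139; B 0.065; C 0.009.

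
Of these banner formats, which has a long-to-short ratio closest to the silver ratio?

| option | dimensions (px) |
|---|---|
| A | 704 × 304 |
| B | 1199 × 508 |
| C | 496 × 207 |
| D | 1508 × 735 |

C

Ratios (long/short): A ≈ 2.316; B ≈ 2.360; C ≈ 2.396; D ≈ 2.052.
silver ratio ≈ 2.414; option C is nearest (Δ 0.018).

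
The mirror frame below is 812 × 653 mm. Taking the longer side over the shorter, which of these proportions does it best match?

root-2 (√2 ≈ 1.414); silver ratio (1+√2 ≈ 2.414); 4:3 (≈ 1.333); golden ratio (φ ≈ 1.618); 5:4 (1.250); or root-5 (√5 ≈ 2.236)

812/653 ≈ 1.243. Nearest candidates are 5:4 (1.250, off by 0.007) and 4:3 (1.333, off by 0.090).

5:4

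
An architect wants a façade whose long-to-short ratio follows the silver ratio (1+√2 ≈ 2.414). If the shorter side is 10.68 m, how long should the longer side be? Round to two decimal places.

silver ratio ≈ 2.41421.
Longer side = 10.68 × 2.41421 ≈ 25.7838 → 25.78 m.

25.78 m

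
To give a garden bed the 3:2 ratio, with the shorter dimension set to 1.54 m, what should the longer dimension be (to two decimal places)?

3:2 = 1.50000.
Longer side = 1.54 × 1.50000 ≈ 2.3100 → 2.31 m.

2.31 m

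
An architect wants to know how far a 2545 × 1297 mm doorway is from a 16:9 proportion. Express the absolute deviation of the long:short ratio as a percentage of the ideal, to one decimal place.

10.4%

Ratio = 2545 / 1297 ≈ 1.9622.
Ideal 16:9 ≈ 1.7778. |1.9622 − 1.7778| / 1.7778 ≈ 10.37% → 10.4%.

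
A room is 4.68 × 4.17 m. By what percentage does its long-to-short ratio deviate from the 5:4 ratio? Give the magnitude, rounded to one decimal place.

10.2%

Ratio = 4.68 / 4.17 ≈ 1.1223.
Ideal 5:4 = 1.2500. |1.1223 − 1.2500| / 1.2500 ≈ 10.22% → 10.2%.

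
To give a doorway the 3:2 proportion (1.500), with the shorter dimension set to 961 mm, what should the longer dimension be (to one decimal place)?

3:2 = 1.50000.
Longer side = 961 × 1.50000 ≈ 1441.500 → 1441.5 mm.

1441.5 mm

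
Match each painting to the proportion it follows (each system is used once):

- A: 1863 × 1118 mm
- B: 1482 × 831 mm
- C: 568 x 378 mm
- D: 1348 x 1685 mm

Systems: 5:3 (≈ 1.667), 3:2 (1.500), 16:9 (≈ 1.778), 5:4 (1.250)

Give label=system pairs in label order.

A=5:3, B=16:9, C=3:2, D=5:4

A = 1863/1118 ≈ 1.666 → 5:3 (1.667)
B = 1482/831 ≈ 1.783 → 16:9 (1.778)
C = 568/378 ≈ 1.503 → 3:2 (1.500)
D = 1685/1348 ≈ 1.250 → 5:4 (1.250)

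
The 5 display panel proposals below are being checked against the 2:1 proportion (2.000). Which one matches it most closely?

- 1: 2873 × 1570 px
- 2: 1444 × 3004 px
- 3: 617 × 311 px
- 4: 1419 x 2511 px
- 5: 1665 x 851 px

Target 2:1 ≈ 2.000.
1: 1.830 (Δ0.170)  2: 2.080 (Δ0.080)  3: 1.984 (Δ0.016)  4: 1.770 (Δ0.230)  5: 1.957 (Δ0.043)

3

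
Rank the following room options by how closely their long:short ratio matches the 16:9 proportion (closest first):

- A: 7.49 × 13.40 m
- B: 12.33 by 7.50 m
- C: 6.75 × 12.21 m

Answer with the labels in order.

A, C, B

A: 13.40/7.49 ≈ 1.789 → |1.789 − 1.778| = 0.011
B: 12.33/7.50 ≈ 1.644 → |1.644 − 1.778| = 0.134
C: 12.21/6.75 ≈ 1.809 → |1.809 − 1.778| = 0.031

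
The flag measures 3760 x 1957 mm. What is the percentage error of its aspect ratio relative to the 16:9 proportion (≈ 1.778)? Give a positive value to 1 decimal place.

8.1%

Ratio = 3760 / 1957 ≈ 1.9213.
Ideal 16:9 ≈ 1.7778. |1.9213 − 1.7778| / 1.7778 ≈ 8.07% → 8.1%.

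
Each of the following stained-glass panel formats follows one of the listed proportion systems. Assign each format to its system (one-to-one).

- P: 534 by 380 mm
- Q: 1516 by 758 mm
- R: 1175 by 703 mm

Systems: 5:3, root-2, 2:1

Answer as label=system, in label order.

P=root-2, Q=2:1, R=5:3

Ratios: P ≈ 1.405; Q ≈ 2.000; R ≈ 1.671.
Targets: 5:3 ≈ 1.667; root-2 ≈ 1.414; 2:1 ≈ 2.000.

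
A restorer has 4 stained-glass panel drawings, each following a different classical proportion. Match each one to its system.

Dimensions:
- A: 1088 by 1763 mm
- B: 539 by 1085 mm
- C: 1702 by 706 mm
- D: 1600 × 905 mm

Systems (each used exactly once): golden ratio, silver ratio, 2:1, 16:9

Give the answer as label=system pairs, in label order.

A=golden ratio, B=2:1, C=silver ratio, D=16:9

Ratios: A ≈ 1.620; B ≈ 2.013; C ≈ 2.411; D ≈ 1.768.
Targets: golden ratio ≈ 1.618; silver ratio ≈ 2.414; 2:1 ≈ 2.000; 16:9 ≈ 1.778.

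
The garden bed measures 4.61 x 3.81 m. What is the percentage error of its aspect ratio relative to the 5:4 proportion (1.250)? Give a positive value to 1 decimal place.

Ratio = 4.61 / 3.81 ≈ 1.2100.
Ideal 5:4 = 1.2500. |1.2100 − 1.2500| / 1.2500 ≈ 3.20% → 3.2%.

3.2%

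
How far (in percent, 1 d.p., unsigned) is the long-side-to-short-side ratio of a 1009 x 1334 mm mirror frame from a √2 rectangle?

Ratio = 1334 / 1009 ≈ 1.3221.
Ideal root-2 ≈ 1.4142. |1.3221 − 1.4142| / 1.4142 ≈ 6.51% → 6.5%.

6.5%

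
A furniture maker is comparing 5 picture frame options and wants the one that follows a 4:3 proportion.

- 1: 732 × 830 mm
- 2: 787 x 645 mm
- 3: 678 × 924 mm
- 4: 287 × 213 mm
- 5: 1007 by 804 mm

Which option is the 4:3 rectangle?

Target 4:3 ≈ 1.333.
1: 1.134 (Δ0.199)  2: 1.220 (Δ0.113)  3: 1.363 (Δ0.030)  4: 1.347 (Δ0.014)  5: 1.252 (Δ0.081)

4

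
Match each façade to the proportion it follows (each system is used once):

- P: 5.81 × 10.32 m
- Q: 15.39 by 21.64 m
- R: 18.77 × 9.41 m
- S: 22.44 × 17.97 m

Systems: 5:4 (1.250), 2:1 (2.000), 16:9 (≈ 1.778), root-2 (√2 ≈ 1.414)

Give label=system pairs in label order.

P=16:9, Q=root-2, R=2:1, S=5:4

Ratios: P ≈ 1.776; Q ≈ 1.406; R ≈ 1.995; S ≈ 1.249.
Targets: 5:4 ≈ 1.250; 2:1 ≈ 2.000; 16:9 ≈ 1.778; root-2 ≈ 1.414.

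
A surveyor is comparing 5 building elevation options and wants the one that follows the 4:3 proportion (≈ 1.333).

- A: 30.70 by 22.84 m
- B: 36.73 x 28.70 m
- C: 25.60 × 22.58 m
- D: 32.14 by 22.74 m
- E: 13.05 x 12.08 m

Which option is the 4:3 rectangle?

Ratios (long/short): A ≈ 1.344; B ≈ 1.280; C ≈ 1.134; D ≈ 1.413; E ≈ 1.080.
4:3 ≈ 1.333; option A is nearest (Δ 0.011).

A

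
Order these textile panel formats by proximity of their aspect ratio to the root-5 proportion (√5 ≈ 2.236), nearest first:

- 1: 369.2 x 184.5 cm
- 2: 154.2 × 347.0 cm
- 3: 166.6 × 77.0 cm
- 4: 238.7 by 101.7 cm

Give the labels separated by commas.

2, 3, 4, 1

Ratios: 1 = 369.2 / 184.5 ≈ 2.001; 2 = 347.0 / 154.2 ≈ 2.250; 3 = 166.6 / 77.0 ≈ 2.164; 4 = 238.7 / 101.7 ≈ 2.347.
|Δ from 2.236|: 1 0.235; 2 0.014; 3 0.072; 4 0.111.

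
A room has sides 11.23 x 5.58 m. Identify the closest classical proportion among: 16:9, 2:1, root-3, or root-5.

2:1

11.23/5.58 ≈ 2.013. Nearest candidates are 2:1 (2.000, off by 0.013) and root-5 (2.236, off by 0.223).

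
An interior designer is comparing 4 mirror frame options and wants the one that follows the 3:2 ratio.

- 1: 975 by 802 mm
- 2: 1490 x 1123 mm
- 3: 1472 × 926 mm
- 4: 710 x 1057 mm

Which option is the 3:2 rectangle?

Ratios (long/short): 1 ≈ 1.216; 2 ≈ 1.327; 3 ≈ 1.590; 4 ≈ 1.489.
3:2 ≈ 1.500; option 4 is nearest (Δ 0.011).

4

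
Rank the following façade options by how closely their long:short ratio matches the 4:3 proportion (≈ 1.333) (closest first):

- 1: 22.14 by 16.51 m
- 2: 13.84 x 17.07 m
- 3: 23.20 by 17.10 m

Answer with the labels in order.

1, 3, 2

1: 22.14/16.51 ≈ 1.341 → |1.341 − 1.333| = 0.008
2: 17.07/13.84 ≈ 1.233 → |1.233 − 1.333| = 0.100
3: 23.20/17.10 ≈ 1.357 → |1.357 − 1.333| = 0.024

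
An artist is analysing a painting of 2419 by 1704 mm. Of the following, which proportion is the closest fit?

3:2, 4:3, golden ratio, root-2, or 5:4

Ratio = 2419 / 1704 ≈ 1.420.
Distances: 3:2 1.500 (Δ 0.080); 4:3 1.333 (Δ 0.087); golden ratio 1.618 (Δ 0.198); root-2 1.414 (Δ 0.006); 5:4 1.250 (Δ 0.170).

root-2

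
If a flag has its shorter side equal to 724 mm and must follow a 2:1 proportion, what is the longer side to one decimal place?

2:1 = 2.00000.
Longer side = 724 × 2.00000 ≈ 1448.000 → 1448.0 mm.

1448.0 mm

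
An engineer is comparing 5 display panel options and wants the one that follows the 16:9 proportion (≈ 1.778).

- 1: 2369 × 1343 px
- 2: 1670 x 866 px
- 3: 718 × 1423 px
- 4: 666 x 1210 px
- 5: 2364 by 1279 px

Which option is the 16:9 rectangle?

1

Ratios (long/short): 1 ≈ 1.764; 2 ≈ 1.928; 3 ≈ 1.982; 4 ≈ 1.817; 5 ≈ 1.848.
16:9 ≈ 1.778; option 1 is nearest (Δ 0.014).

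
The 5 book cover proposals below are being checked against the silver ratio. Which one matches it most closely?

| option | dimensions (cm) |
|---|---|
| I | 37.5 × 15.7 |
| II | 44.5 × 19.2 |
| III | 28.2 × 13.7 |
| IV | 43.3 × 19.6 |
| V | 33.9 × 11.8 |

Ratios (long/short): I ≈ 2.389; II ≈ 2.318; III ≈ 2.058; IV ≈ 2.209; V ≈ 2.873.
silver ratio ≈ 2.414; option I is nearest (Δ 0.025).

I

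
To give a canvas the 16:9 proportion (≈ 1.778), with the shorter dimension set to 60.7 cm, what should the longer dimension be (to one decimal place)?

16:9 ≈ 1.77778.
Longer side = 60.7 × 1.77778 ≈ 107.911 → 107.9 cm.

107.9 cm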